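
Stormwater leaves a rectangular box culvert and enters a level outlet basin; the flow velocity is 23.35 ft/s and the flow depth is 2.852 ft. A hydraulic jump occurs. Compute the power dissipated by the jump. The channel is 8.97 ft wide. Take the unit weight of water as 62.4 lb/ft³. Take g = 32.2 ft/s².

Fr₁ = V₁/√(g·y₁) = 23.35/√(32.2×2.852) = 2.437.
From the momentum equation for a rectangular channel, y₂/y₁ = ½[√(1 + 8Fr₁²) − 1] = ½[√48.496 − 1] = 2.982.
y₂ = 2.982 × 2.852 = 8.505 ft.
Head loss: ΔE = (y₂ − y₁)³/(4y₁y₂) = (8.505 − 2.852)³/(4×2.852×8.505) = 180.6/97.02 = 1.862 ft.
q = V₁·y₁ = 23.35 × 2.852 = 66.59 ft²/s. Q = q·b = 66.59 × 8.97 = 597.3 cfs. P = γ·Q·ΔE/550 = 62.4 × 597.3 × 1.862 / 550 = 126.2 hp.

P = 126.2 hp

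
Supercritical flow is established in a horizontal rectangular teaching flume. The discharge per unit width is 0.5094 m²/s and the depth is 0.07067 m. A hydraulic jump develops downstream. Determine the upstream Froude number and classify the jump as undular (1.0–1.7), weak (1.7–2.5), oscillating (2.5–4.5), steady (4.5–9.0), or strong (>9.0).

Fr₁ = 8.657; steady jump

V₁ = q/y₁ = 0.5094/0.07067 = 7.208 m/s. Fr₁ = V₁/√(g·y₁) = 7.208/√(9.81×0.07067) = 8.657.
Fr₁ = 8.657 lies in the steady range.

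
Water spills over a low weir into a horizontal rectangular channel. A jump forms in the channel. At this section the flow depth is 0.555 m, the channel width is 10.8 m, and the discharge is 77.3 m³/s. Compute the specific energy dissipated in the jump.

ΔE = 4.80 m

q = Q/b = 77.3/10.8 = 7.16 m²/s; V₁ = q/y₁ = 12.9 m/s. Fr₁ = V₁/√(g·y₁) = 5.53.
Conjugate-depth relation: y₂/y₁ = ½[√(1 + 8Fr₁²) − 1] = ½[√245.4 − 1] = 7.33.
y₂ = 7.33 × 0.555 = 4.07 m.
V₂ = q/y₂ = 7.16/4.07 = 1.76 m/s. E₁ = y₁ + V₁²/2g = 9.03 m; E₂ = y₂ + V₂²/2g = 4.23 m. ΔE = E₁ − E₂ = 4.80 m.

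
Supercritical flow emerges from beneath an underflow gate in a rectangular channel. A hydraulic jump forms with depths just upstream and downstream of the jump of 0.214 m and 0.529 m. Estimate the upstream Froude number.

Fr₁ = 2.07

For a rectangular channel the momentum equation gives q² = ½·g·y₁·y₂·(y₁ + y₂) = ½×9.81×0.214×0.529×0.743 = 0.413.
q = √0.413 = 0.642 m²/s.
V₁ = q/y₁ = 3.00 m/s; Fr₁ = V₁/√(g·y₁) = 2.07.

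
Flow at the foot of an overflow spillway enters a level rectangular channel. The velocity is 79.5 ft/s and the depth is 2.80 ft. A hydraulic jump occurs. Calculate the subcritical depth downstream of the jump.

y₂ = 31.8 ft

Fr₁ = V₁/√(g·y₁) = 79.5/√(32.2×2.80) = 8.37.
By Bélanger, y₂/y₁ = ½[√(1 + 8Fr₁²) − 1] = ½[√561.8 − 1] = 11.4.
y₂ = 11.4 × 2.80 = 31.8 ft.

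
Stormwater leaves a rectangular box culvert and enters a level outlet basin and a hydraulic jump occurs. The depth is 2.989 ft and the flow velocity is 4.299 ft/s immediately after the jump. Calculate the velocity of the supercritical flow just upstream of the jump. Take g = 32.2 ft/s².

Fr₂ = V₂/√(g·y₂) = 4.299/√(32.2×2.989) = 0.4382.
The Bélanger relation is symmetric: y₁/y₂ = ½[√(1 + 8Fr₂²) − 1] = ½[√2.5362 − 1] = 0.2963.
y₁ = 0.2963 × 2.989 = 0.8856 ft.
V₁ = q/y₁ = 12.85/0.8856 = 14.51 ft/s.

V₁ = 14.51 ft/s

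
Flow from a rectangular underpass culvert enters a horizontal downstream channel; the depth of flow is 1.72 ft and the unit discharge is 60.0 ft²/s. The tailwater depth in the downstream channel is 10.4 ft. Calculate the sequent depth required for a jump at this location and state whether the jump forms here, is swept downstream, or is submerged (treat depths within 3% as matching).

y₂ = 10.6 ft; the jump forms here

V₁ = q/y₁ = 60.0/1.72 = 34.9 ft/s. Fr₁ = V₁/√(g·y₁) = 34.9/√(32.2×1.72) = 4.69.
From the momentum equation for a rectangular channel, y₂/y₁ = ½[√(1 + 8Fr₁²) − 1] = ½[√176.8 − 1] = 6.15.
y₂ = 6.15 × 1.72 = 10.6 ft.
Tailwater y_tw = 10.4 ft: y_tw ≈ y₂, so the jump forms here.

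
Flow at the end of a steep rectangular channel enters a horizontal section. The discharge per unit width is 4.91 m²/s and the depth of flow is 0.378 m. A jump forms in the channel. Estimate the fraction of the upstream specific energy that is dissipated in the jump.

V₁ = q/y₁ = 4.91/0.378 = 13.0 m/s. Fr₁ = V₁/√(g·y₁) = 13.0/√(9.81×0.378) = 6.75.
Sequent-depth ratio: y₂/y₁ = ½[√(1 + 8Fr₁²) − 1] = ½[√365.0 − 1] = 9.05.
y₂ = 9.05 × 0.378 = 3.42 m.
E₁ = y₁ + V₁²/2g = 8.98 m. ΔE = (y₂ − y₁)³/(4y₁y₂) = 5.45 m. ΔE/E₁ = 5.45/8.98 = 0.607.

ΔE/E₁ = 0.607 (60.7%)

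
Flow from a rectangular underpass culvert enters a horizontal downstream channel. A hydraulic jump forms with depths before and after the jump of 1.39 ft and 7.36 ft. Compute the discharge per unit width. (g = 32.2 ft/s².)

q = 38.0 ft²/s

For a rectangular channel the momentum equation gives q² = ½·g·y₁·y₂·(y₁ + y₂) = ½×32.2×1.39×7.36×8.75 = 1441.
q = √1441 = 38.0 ft²/s.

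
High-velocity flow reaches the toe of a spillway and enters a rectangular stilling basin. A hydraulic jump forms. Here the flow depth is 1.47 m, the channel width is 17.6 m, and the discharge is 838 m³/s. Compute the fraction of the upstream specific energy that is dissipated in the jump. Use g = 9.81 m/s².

q = Q/b = 838/17.6 = 47.6 m²/s; V₁ = q/y₁ = 32.4 m/s. Fr₁ = V₁/√(g·y₁) = 8.53.
Sequent-depth ratio: y₂/y₁ = ½[√(1 + 8Fr₁²) − 1] = ½[√583.0 − 1] = 11.6.
y₂ = 11.6 × 1.47 = 17.0 m.
E₁ = y₁ + V₁²/2g = 54.9 m. ΔE = (y₂ − y₁)³/(4y₁y₂) = 37.5 m. ΔE/E₁ = 37.5/54.9 = 0.683.

ΔE/E₁ = 0.683 (68.3%)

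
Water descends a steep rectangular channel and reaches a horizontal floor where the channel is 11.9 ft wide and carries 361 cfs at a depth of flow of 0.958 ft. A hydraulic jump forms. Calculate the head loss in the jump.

ΔE = 9.00 ft

q = Q/b = 361/11.9 = 30.3 ft²/s; V₁ = q/y₁ = 31.7 ft/s. Fr₁ = V₁/√(g·y₁) = 5.70.
Bélanger equation: y₂/y₁ = ½[√(1 + 8Fr₁²) − 1] = ½[√261.1 − 1] = 7.58.
y₂ = 7.58 × 0.958 = 7.26 ft.
V₂ = q/y₂ = 30.3/7.26 = 4.18 ft/s. E₁ = y₁ + V₁²/2g = 16.5 ft; E₂ = y₂ + V₂²/2g = 7.53 ft. ΔE = E₁ − E₂ = 9.00 ft.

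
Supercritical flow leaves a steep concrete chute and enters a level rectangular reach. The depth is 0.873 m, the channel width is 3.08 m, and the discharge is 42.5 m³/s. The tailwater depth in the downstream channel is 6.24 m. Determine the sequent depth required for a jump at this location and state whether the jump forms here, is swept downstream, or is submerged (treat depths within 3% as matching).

y₂ = 6.25 m; the jump forms here

q = Q/b = 42.5/3.08 = 13.8 m²/s; V₁ = q/y₁ = 15.8 m/s. Fr₁ = V₁/√(g·y₁) = 5.40.
Conjugate-depth relation: y₂/y₁ = ½[√(1 + 8Fr₁²) − 1] = ½[√234.4 − 1] = 7.15.
y₂ = 7.15 × 0.873 = 6.25 m.
Tailwater y_tw = 6.24 m: y_tw ≈ y₂, so the jump forms here.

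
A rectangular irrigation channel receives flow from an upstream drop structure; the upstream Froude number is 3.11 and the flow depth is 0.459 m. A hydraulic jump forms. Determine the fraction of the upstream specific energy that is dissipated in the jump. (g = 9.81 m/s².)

ΔE/E₁ = 0.273 (27.3%)

Fr₁ = 3.11 (given).
Bélanger equation: y₂/y₁ = ½[√(1 + 8Fr₁²) − 1] = ½[√78.38 − 1] = 3.93.
y₂ = 3.93 × 0.459 = 1.80 m.
E₁ = y₁(1 + Fr₁²/2) = 0.459×(1 + 3.11²/2) = 2.68 m. ΔE = (y₂ − y₁)³/(4y₁y₂) = 0.732 m. ΔE/E₁ = 0.732/2.68 = 0.273.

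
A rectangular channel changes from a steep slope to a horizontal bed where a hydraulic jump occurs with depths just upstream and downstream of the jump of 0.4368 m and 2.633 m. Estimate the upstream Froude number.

Fr₁ = 4.602

For a rectangular channel the momentum equation gives q² = ½·g·y₁·y₂·(y₁ + y₂) = ½×9.81×0.4368×2.633×3.070 = 17.32.
q = √17.32 = 4.161 m²/s.
V₁ = q/y₁ = 9.527 m/s; Fr₁ = V₁/√(g·y₁) = 4.602.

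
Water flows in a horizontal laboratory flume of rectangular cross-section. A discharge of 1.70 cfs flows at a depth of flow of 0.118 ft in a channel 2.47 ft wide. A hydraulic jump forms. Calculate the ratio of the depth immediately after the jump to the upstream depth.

q = Q/b = 1.70/2.47 = 0.688 ft²/s; V₁ = q/y₁ = 5.83 ft/s. Fr₁ = V₁/√(g·y₁) = 2.99.
From the momentum equation for a rectangular channel, y₂/y₁ = ½[√(1 + 8Fr₁²) − 1] = ½[√72.63 − 1] = 3.76.

y₂/y₁ = 3.76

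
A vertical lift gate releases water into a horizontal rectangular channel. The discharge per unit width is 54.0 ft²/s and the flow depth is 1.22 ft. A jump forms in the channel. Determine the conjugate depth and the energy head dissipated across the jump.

V₁ = q/y₁ = 54.0/1.22 = 44.3 ft/s. Fr₁ = V₁/√(g·y₁) = 44.3/√(32.2×1.22) = 7.06.
Bélanger equation: y₂/y₁ = ½[√(1 + 8Fr₁²) − 1] = ½[√400.0 − 1] = 9.50.
y₂ = 9.50 × 1.22 = 11.6 ft.
V₂ = q/y₂ = 54.0/11.6 = 4.66 ft/s. E₁ = y₁ + V₁²/2g = 31.6 ft; E₂ = y₂ + V₂²/2g = 11.9 ft. ΔE = E₁ − E₂ = 19.7 ft.

y₂ = 11.6 ft; ΔE = 19.7 ft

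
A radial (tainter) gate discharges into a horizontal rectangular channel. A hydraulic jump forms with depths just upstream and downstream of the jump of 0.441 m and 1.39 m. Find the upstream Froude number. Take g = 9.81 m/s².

Fr₁ = 2.56

For a rectangular channel the momentum equation gives q² = ½·g·y₁·y₂·(y₁ + y₂) = ½×9.81×0.441×1.39×1.83 = 5.51.
q = √5.51 = 2.35 m²/s.
V₁ = q/y₁ = 5.32 m/s; Fr₁ = V₁/√(g·y₁) = 2.56.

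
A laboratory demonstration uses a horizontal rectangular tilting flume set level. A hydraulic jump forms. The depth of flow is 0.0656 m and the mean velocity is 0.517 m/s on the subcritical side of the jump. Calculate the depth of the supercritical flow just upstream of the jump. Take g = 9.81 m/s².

y₁ = 0.0354 m

Fr₂ = V₂/√(g·y₂) = 0.517/√(9.81×0.0656) = 0.644.
Applying the sequent-depth relation in reverse, y₁/y₂ = ½[√(1 + 8Fr₂²) − 1] = ½[√4.323 − 1] = 0.540.
y₁ = 0.540 × 0.0656 = 0.0354 m.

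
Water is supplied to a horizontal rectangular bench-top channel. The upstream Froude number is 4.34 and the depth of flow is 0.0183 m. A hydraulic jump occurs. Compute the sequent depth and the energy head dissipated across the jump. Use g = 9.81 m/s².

Fr₁ = 4.34 (given).
Bélanger equation: y₂/y₁ = ½[√(1 + 8Fr₁²) − 1] = ½[√151.7 − 1] = 5.66.
y₂ = 5.66 × 0.0183 = 0.104 m.
V₁ = Fr₁·√(g·y₁) = 4.34×√(9.81×0.0183) = 1.84 m/s; q = V₁·y₁ = 0.0337 m²/s. V₂ = q/y₂ = 0.0337/0.104 = 0.325 m/s. E₁ = y₁ + V₁²/2g = 0.191 m; E₂ = y₂ + V₂²/2g = 0.109 m. ΔE = E₁ − E₂ = 0.0817 m.

y₂ = 0.104 m; ΔE = 0.0817 m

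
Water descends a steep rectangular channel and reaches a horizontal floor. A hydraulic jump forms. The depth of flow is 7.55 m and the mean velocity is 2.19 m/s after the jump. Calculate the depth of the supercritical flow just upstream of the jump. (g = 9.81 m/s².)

Fr₂ = V₂/√(g·y₂) = 2.19/√(9.81×7.55) = 0.254.
From the momentum equation (using Fr₂), y₁/y₂ = ½[√(1 + 8Fr₂²) − 1] = ½[√1.518 − 1] = 0.116.
y₁ = 0.116 × 7.55 = 0.876 m.

y₁ = 0.876 m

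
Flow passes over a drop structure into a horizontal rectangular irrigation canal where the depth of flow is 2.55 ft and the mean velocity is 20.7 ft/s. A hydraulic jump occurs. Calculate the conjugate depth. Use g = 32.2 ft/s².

Fr₁ = V₁/√(g·y₁) = 20.7/√(32.2×2.55) = 2.28.
Conjugate-depth relation: y₂/y₁ = ½[√(1 + 8Fr₁²) − 1] = ½[√42.75 − 1] = 2.77.
y₂ = 2.77 × 2.55 = 7.06 ft.

y₂ = 7.06 ft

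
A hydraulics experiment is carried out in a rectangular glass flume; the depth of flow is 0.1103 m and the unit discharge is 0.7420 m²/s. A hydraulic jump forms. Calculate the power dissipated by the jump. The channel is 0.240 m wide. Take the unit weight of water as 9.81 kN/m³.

P = 2.500 kW

V₁ = q/y₁ = 0.7420/0.1103 = 6.727 m/s. Fr₁ = V₁/√(g·y₁) = 6.727/√(9.81×0.1103) = 6.467.
Conjugate-depth relation: y₂/y₁ = ½[√(1 + 8Fr₁²) − 1] = ½[√335.58 − 1] = 8.659.
y₂ = 8.659 × 0.1103 = 0.9551 m.
V₂ = q/y₂ = 0.7420/0.9551 = 0.7769 m/s. E₁ = y₁ + V₁²/2g = 2.417 m; E₂ = y₂ + V₂²/2g = 0.9859 m. ΔE = E₁ − E₂ = 1.431 m.
Q = q·b = 0.7420 × 0.240 = 0.1781 m³/s. P = γ·Q·ΔE = 9.81 × 0.1781 × 1.431 = 2.500 kW.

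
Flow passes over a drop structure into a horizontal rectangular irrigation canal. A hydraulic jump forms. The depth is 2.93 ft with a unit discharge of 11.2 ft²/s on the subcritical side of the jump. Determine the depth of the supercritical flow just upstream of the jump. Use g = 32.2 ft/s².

V₂ = q/y₂ = 11.2/2.93 = 3.82 ft/s; Fr₂ = V₂/√(g·y₂) = 0.394.
From the momentum equation (using Fr₂), y₁/y₂ = ½[√(1 + 8Fr₂²) − 1] = ½[√2.239 − 1] = 0.248.
y₁ = 0.248 × 2.93 = 0.727 ft.

y₁ = 0.727 ft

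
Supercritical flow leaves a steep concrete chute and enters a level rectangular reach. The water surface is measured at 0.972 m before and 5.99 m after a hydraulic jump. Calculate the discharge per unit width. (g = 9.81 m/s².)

For a rectangular channel the momentum equation gives q² = ½·g·y₁·y₂·(y₁ + y₂) = ½×9.81×0.972×5.99×6.96 = 199.
q = √199 = 14.1 m²/s.

q = 14.1 m²/s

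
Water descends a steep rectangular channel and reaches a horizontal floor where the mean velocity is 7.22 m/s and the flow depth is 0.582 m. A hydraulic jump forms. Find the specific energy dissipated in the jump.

Fr₁ = V₁/√(g·y₁) = 7.22/√(9.81×0.582) = 3.02.
Conjugate-depth relation: y₂/y₁ = ½[√(1 + 8Fr₁²) − 1] = ½[√74.04 − 1] = 3.80.
y₂ = 3.80 × 0.582 = 2.21 m.
q = V₁·y₁ = 7.22 × 0.582 = 4.20 m²/s. V₂ = q/y₂ = 4.20/2.21 = 1.90 m/s. E₁ = y₁ + V₁²/2g = 3.24 m; E₂ = y₂ + V₂²/2g = 2.40 m. ΔE = E₁ − E₂ = 0.842 m.

ΔE = 0.842 m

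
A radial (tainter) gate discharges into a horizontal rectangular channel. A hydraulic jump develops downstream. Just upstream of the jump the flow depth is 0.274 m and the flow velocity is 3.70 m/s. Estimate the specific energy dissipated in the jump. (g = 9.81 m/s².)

Fr₁ = V₁/√(g·y₁) = 3.70/√(9.81×0.274) = 2.26.
By Bélanger, y₂/y₁ = ½[√(1 + 8Fr₁²) − 1] = ½[√41.74 − 1] = 2.73.
y₂ = 2.73 × 0.274 = 0.748 m.
Head loss: ΔE = (y₂ − y₁)³/(4y₁y₂) = (0.748 − 0.274)³/(4×0.274×0.748) = 0.107/0.820 = 0.130 m.

ΔE = 0.130 m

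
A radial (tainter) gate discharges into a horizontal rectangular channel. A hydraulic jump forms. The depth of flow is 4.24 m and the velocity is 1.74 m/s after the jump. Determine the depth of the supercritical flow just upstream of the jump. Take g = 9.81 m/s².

y₁ = 0.547 m

Fr₂ = V₂/√(g·y₂) = 1.74/√(9.81×4.24) = 0.270.
The Bélanger relation is symmetric: y₁/y₂ = ½[√(1 + 8Fr₂²) − 1] = ½[√1.582 − 1] = 0.129.
y₁ = 0.129 × 4.24 = 0.547 m.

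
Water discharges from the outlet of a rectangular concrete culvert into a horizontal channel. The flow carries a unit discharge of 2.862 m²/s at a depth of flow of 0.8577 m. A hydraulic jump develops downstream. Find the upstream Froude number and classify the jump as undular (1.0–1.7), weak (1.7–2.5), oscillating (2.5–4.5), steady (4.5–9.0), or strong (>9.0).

V₁ = q/y₁ = 2.862/0.8577 = 3.337 m/s. Fr₁ = V₁/√(g·y₁) = 3.337/√(9.81×0.8577) = 1.150.
Fr₁ = 1.150 lies in the undular range.

Fr₁ = 1.150; undular jump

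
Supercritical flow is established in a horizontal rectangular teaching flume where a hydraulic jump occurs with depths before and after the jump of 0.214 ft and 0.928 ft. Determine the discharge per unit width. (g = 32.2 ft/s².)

q = 1.91 ft²/s

For a rectangular channel the momentum equation gives q² = ½·g·y₁·y₂·(y₁ + y₂) = ½×32.2×0.214×0.928×1.14 = 3.65.
q = √3.65 = 1.91 ft²/s.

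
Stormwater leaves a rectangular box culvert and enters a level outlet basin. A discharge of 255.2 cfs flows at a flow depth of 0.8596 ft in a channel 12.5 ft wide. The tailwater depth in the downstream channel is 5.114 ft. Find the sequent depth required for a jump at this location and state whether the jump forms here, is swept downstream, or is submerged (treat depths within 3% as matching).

y₂ = 5.075 ft; the jump forms here

q = Q/b = 255.2/12.5 = 20.42 ft²/s; V₁ = q/y₁ = 23.75 ft/s. Fr₁ = V₁/√(g·y₁) = 4.514.
By Bélanger, y₂/y₁ = ½[√(1 + 8Fr₁²) − 1] = ½[√164.04 − 1] = 5.904.
y₂ = 5.904 × 0.8596 = 5.075 ft.
Tailwater y_tw = 5.114 ft: y_tw ≈ y₂, so the jump forms here.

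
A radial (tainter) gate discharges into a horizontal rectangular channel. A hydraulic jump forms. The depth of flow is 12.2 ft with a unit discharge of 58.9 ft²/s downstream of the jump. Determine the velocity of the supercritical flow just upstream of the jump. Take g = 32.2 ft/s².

V₁ = 45.0 ft/s

V₂ = q/y₂ = 58.9/12.2 = 4.83 ft/s; Fr₂ = V₂/√(g·y₂) = 0.244.
From the momentum equation (using Fr₂), y₁/y₂ = ½[√(1 + 8Fr₂²) − 1] = ½[√1.475 − 1] = 0.107.
y₁ = 0.107 × 12.2 = 1.31 ft.
V₁ = q/y₁ = 58.9/1.31 = 45.0 ft/s.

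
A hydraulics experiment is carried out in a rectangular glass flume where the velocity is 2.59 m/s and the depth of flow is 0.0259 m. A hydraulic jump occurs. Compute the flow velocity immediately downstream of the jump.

V₂ = 0.382 m/s

Fr₁ = V₁/√(g·y₁) = 2.59/√(9.81×0.0259) = 5.14.
Bélanger equation: y₂/y₁ = ½[√(1 + 8Fr₁²) − 1] = ½[√212.2 − 1] = 6.78.
y₂ = 6.78 × 0.0259 = 0.176 m.
q = V₁·y₁ = 2.59 × 0.0259 = 0.0671 m²/s.
V₂ = q/y₂ = 0.0671/0.176 = 0.382 m/s.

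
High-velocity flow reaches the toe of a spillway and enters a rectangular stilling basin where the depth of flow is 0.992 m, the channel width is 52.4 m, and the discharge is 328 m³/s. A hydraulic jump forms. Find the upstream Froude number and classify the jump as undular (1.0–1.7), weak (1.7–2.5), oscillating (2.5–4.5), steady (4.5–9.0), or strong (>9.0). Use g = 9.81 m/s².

q = Q/b = 328/52.4 = 6.26 m²/s; V₁ = q/y₁ = 6.31 m/s. Fr₁ = V₁/√(g·y₁) = 2.02.
Fr₁ = 2.02 lies in the weak range.

Fr₁ = 2.02; weak jump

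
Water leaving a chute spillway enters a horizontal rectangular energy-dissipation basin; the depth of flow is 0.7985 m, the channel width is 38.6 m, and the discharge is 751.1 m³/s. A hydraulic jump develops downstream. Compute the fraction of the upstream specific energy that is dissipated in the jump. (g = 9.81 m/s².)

ΔE/E₁ = 0.689 (68.9%)

q = Q/b = 751.1/38.6 = 19.46 m²/s; V₁ = q/y₁ = 24.37 m/s. Fr₁ = V₁/√(g·y₁) = 8.707.
Sequent-depth ratio: y₂/y₁ = ½[√(1 + 8Fr₁²) − 1] = ½[√607.48 − 1] = 11.82.
y₂ = 11.82 × 0.7985 = 9.441 m.
E₁ = y₁ + V₁²/2g = 31.07 m. ΔE = (y₂ − y₁)³/(4y₁y₂) = 21.41 m. ΔE/E₁ = 21.41/31.07 = 0.689.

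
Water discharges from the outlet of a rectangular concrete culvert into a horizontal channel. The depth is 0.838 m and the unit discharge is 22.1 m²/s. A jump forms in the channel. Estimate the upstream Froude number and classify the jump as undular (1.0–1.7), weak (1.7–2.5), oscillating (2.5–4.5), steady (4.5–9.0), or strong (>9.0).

Fr₁ = 9.20; strong jump

V₁ = q/y₁ = 22.1/0.838 = 26.4 m/s. Fr₁ = V₁/√(g·y₁) = 26.4/√(9.81×0.838) = 9.20.
Fr₁ = 9.20 lies in the strong range.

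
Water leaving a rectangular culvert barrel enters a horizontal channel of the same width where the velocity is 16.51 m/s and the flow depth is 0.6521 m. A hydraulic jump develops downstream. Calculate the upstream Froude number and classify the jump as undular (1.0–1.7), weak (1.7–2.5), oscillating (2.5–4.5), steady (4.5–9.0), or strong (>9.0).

Fr₁ = 6.528; steady jump

Fr₁ = V₁/√(g·y₁) = 16.51/√(9.81×0.6521) = 6.528.
Fr₁ = 6.528 lies in the steady range.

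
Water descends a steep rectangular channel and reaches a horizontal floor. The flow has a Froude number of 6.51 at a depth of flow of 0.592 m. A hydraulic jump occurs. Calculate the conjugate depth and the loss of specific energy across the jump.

Fr₁ = 6.51 (given).
From the momentum equation for a rectangular channel, y₂/y₁ = ½[√(1 + 8Fr₁²) − 1] = ½[√340.0 − 1] = 8.72.
y₂ = 8.72 × 0.592 = 5.16 m.
Head loss: ΔE = (y₂ − y₁)³/(4y₁y₂) = (5.16 − 0.592)³/(4×0.592×5.16) = 95.5/12.2 = 7.81 m.

y₂ = 5.16 m; ΔE = 7.81 m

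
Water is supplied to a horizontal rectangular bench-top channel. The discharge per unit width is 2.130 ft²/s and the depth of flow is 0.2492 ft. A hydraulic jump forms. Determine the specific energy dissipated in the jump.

V₁ = q/y₁ = 2.130/0.2492 = 8.547 ft/s. Fr₁ = V₁/√(g·y₁) = 8.547/√(32.2×0.2492) = 3.017.
Bélanger equation: y₂/y₁ = ½[√(1 + 8Fr₁²) − 1] = ½[√73.837 − 1] = 3.796.
y₂ = 3.796 × 0.2492 = 0.9461 ft.
V₂ = q/y₂ = 2.130/0.9461 = 2.251 ft/s. E₁ = y₁ + V₁²/2g = 1.384 ft; E₂ = y₂ + V₂²/2g = 1.025 ft. ΔE = E₁ − E₂ = 0.3589 ft.

ΔE = 0.3589 ft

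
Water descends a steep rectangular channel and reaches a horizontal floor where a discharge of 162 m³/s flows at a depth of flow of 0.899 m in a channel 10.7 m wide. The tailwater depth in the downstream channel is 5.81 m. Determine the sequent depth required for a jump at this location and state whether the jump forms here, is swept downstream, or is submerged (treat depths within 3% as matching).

y₂ = 6.77 m; the jump is swept downstream

q = Q/b = 162/10.7 = 15.1 m²/s; V₁ = q/y₁ = 16.8 m/s. Fr₁ = V₁/√(g·y₁) = 5.67.
From the momentum equation for a rectangular channel, y₂/y₁ = ½[√(1 + 8Fr₁²) − 1] = ½[√258.3 − 1] = 7.54.
y₂ = 7.54 × 0.899 = 6.77 m.
Tailwater y_tw = 5.81 m: y_tw < y₂, so the jump is swept downstream.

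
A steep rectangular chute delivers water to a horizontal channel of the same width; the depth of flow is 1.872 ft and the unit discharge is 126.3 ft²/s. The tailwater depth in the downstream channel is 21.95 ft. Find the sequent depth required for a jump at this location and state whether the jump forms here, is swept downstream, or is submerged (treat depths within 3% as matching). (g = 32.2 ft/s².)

y₂ = 22.09 ft; the jump forms here

V₁ = q/y₁ = 126.3/1.872 = 67.47 ft/s. Fr₁ = V₁/√(g·y₁) = 67.47/√(32.2×1.872) = 8.690.
From the momentum equation for a rectangular channel, y₂/y₁ = ½[√(1 + 8Fr₁²) − 1] = ½[√605.12 − 1] = 11.80.
y₂ = 11.80 × 1.872 = 22.09 ft.
Tailwater y_tw = 21.95 ft: y_tw ≈ y₂, so the jump forms here.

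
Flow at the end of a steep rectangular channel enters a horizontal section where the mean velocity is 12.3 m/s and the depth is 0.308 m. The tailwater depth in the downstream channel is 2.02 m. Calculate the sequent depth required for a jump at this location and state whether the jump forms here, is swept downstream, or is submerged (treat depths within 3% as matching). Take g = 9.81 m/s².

y₂ = 2.93 m; the jump is swept downstream

Fr₁ = V₁/√(g·y₁) = 12.3/√(9.81×0.308) = 7.08.
From the momentum equation for a rectangular channel, y₂/y₁ = ½[√(1 + 8Fr₁²) − 1] = ½[√401.6 − 1] = 9.52.
y₂ = 9.52 × 0.308 = 2.93 m.
Tailwater y_tw = 2.02 m: y_tw < y₂, so the jump is swept downstream.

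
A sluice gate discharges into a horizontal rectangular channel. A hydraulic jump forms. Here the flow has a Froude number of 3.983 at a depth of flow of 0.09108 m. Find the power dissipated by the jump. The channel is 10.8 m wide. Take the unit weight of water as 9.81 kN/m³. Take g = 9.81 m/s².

Fr₁ = 3.983 (given).
Bélanger equation: y₂/y₁ = ½[√(1 + 8Fr₁²) − 1] = ½[√127.91 − 1] = 5.155.
y₂ = 5.155 × 0.09108 = 0.4695 m.
Head loss: ΔE = (y₂ − y₁)³/(4y₁y₂) = (0.4695 − 0.09108)³/(4×0.09108×0.4695) = 0.05420/0.1711 = 0.3168 m.
V₁ = Fr₁·√(g·y₁) = 3.983×√(9.81×0.09108) = 3.765 m/s; q = V₁·y₁ = 0.3429 m²/s. Q = q·b = 0.3429 × 10.8 = 3.703 m³/s. P = γ·Q·ΔE = 9.81 × 3.703 × 0.3168 = 11.51 kW.

P = 11.51 kW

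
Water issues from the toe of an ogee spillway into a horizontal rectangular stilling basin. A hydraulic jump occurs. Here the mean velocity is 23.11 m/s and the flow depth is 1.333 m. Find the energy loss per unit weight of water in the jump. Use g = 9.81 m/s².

ΔE = 16.78 m

Fr₁ = V₁/√(g·y₁) = 23.11/√(9.81×1.333) = 6.391.
By Bélanger, y₂/y₁ = ½[√(1 + 8Fr₁²) − 1] = ½[√327.73 − 1] = 8.552.
y₂ = 8.552 × 1.333 = 11.40 m.
Head loss: ΔE = (y₂ − y₁)³/(4y₁y₂) = (11.40 − 1.333)³/(4×1.333×11.40) = 1020/60.78 = 16.78 m.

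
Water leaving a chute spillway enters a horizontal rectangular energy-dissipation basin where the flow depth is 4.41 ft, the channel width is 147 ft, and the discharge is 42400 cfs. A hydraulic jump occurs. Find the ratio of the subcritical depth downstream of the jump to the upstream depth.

q = Q/b = 42400/147 = 288 ft²/s; V₁ = q/y₁ = 65.4 ft/s. Fr₁ = V₁/√(g·y₁) = 5.49.
By Bélanger, y₂/y₁ = ½[√(1 + 8Fr₁²) − 1] = ½[√242.0 − 1] = 7.28.

y₂/y₁ = 7.28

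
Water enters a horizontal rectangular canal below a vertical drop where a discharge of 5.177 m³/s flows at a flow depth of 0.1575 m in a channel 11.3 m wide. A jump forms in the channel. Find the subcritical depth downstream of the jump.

y₂ = 0.4484 m

q = Q/b = 5.177/11.3 = 0.4581 m²/s; V₁ = q/y₁ = 2.909 m/s. Fr₁ = V₁/√(g·y₁) = 2.340.
Conjugate-depth relation: y₂/y₁ = ½[√(1 + 8Fr₁²) − 1] = ½[√44.811 − 1] = 2.847.
y₂ = 2.847 × 0.1575 = 0.4484 m.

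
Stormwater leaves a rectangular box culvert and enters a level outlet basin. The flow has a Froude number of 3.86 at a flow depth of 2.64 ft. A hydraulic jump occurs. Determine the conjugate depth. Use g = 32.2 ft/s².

y₂ = 13.2 ft

Fr₁ = 3.86 (given).
Bélanger equation: y₂/y₁ = ½[√(1 + 8Fr₁²) − 1] = ½[√120.2 − 1] = 4.98.
y₂ = 4.98 × 2.64 = 13.2 ft.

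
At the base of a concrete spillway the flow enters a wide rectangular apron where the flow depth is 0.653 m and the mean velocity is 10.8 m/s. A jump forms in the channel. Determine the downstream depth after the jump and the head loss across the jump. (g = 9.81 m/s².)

y₂ = 3.63 m; ΔE = 2.78 m

Fr₁ = V₁/√(g·y₁) = 10.8/√(9.81×0.653) = 4.27.
From the momentum equation for a rectangular channel, y₂/y₁ = ½[√(1 + 8Fr₁²) − 1] = ½[√146.7 − 1] = 5.56.
y₂ = 5.56 × 0.653 = 3.63 m.
Head loss: ΔE = (y₂ − y₁)³/(4y₁y₂) = (3.63 − 0.653)³/(4×0.653×3.63) = 26.3/9.48 = 2.78 m.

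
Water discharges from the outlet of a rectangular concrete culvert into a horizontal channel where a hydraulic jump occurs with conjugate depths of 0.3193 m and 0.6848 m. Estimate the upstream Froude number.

Fr₁ = 1.836

For a rectangular channel the momentum equation gives q² = ½·g·y₁·y₂·(y₁ + y₂) = ½×9.81×0.3193×0.6848×1.004 = 1.077.
q = √1.077 = 1.038 m²/s.
V₁ = q/y₁ = 3.250 m/s; Fr₁ = V₁/√(g·y₁) = 1.836.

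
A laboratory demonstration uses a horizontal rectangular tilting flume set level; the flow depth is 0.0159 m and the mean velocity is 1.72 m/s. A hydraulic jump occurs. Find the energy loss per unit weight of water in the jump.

Fr₁ = V₁/√(g·y₁) = 1.72/√(9.81×0.0159) = 4.36.
By Bélanger, y₂/y₁ = ½[√(1 + 8Fr₁²) − 1] = ½[√152.7 − 1] = 5.68.
y₂ = 5.68 × 0.0159 = 0.0903 m.
q = V₁·y₁ = 1.72 × 0.0159 = 0.0273 m²/s. V₂ = q/y₂ = 0.0273/0.0903 = 0.303 m/s. E₁ = y₁ + V₁²/2g = 0.167 m; E₂ = y₂ + V₂²/2g = 0.0950 m. ΔE = E₁ − E₂ = 0.0717 m.

ΔE = 0.0717 m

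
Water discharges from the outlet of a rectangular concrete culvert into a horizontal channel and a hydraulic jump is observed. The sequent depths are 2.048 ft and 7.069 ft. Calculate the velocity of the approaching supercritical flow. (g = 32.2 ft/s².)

V₁ = 22.51 ft/s

For a rectangular channel the momentum equation gives q² = ½·g·y₁·y₂·(y₁ + y₂) = ½×32.2×2.048×7.069×9.117 = 2125.
q = √2125 = 46.10 ft²/s.
V₁ = q/y₁ = 46.10/2.048 = 22.51 ft/s.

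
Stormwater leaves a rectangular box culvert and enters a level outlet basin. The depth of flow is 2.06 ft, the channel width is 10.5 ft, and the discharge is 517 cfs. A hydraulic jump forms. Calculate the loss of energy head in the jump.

q = Q/b = 517/10.5 = 49.2 ft²/s; V₁ = q/y₁ = 23.9 ft/s. Fr₁ = V₁/√(g·y₁) = 2.93.
Sequent-depth ratio: y₂/y₁ = ½[√(1 + 8Fr₁²) − 1] = ½[√69.90 − 1] = 3.68.
y₂ = 3.68 × 2.06 = 7.58 ft.
V₂ = q/y₂ = 49.2/7.58 = 6.49 ft/s. E₁ = y₁ + V₁²/2g = 10.9 ft; E₂ = y₂ + V₂²/2g = 8.24 ft. ΔE = E₁ − E₂ = 2.69 ft.

ΔE = 2.69 ft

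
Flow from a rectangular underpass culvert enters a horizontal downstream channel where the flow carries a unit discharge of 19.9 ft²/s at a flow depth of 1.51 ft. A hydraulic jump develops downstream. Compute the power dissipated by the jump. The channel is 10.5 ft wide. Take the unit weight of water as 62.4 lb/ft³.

P = 7.31 hp

V₁ = q/y₁ = 19.9/1.51 = 13.2 ft/s. Fr₁ = V₁/√(g·y₁) = 13.2/√(32.2×1.51) = 1.89.
By Bélanger, y₂/y₁ = ½[√(1 + 8Fr₁²) − 1] = ½[√29.58 − 1] = 2.22.
y₂ = 2.22 × 1.51 = 3.35 ft.
V₂ = q/y₂ = 19.9/3.35 = 5.94 ft/s. E₁ = y₁ + V₁²/2g = 4.21 ft; E₂ = y₂ + V₂²/2g = 3.90 ft. ΔE = E₁ − E₂ = 0.308 ft.
Q = q·b = 19.9 × 10.5 = 209 cfs. P = γ·Q·ΔE/550 = 62.4 × 209 × 0.308 / 550 = 7.31 hp.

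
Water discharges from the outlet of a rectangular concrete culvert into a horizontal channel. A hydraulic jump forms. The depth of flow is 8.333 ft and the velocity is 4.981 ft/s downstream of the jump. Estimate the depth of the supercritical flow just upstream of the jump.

Fr₂ = V₂/√(g·y₂) = 4.981/√(32.2×8.333) = 0.3041.
Since the conjugate-depth ratio holds either way, y₁/y₂ = ½[√(1 + 8Fr₂²) − 1] = ½[√1.7397 − 1] = 0.1595.
y₁ = 0.1595 × 8.333 = 1.329 ft.

y₁ = 1.329 ft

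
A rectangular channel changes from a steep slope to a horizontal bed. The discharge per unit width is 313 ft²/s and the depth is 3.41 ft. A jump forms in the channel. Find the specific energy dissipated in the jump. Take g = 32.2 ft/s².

ΔE = 92.7 ft

V₁ = q/y₁ = 313/3.41 = 91.8 ft/s. Fr₁ = V₁/√(g·y₁) = 91.8/√(32.2×3.41) = 8.76.
Sequent-depth ratio: y₂/y₁ = ½[√(1 + 8Fr₁²) − 1] = ½[√614.8 − 1] = 11.9.
y₂ = 11.9 × 3.41 = 40.6 ft.
V₂ = q/y₂ = 313/40.6 = 7.71 ft/s. E₁ = y₁ + V₁²/2g = 134 ft; E₂ = y₂ + V₂²/2g = 41.5 ft. ΔE = E₁ − E₂ = 92.7 ft.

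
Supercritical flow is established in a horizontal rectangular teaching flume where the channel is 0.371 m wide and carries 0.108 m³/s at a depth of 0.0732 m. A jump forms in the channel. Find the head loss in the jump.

ΔE = 0.407 m

q = Q/b = 0.108/0.371 = 0.291 m²/s; V₁ = q/y₁ = 3.98 m/s. Fr₁ = V₁/√(g·y₁) = 4.69.
Sequent-depth ratio: y₂/y₁ = ½[√(1 + 8Fr₁²) − 1] = ½[√177.2 − 1] = 6.16.
y₂ = 6.16 × 0.0732 = 0.451 m.
Head loss: ΔE = (y₂ − y₁)³/(4y₁y₂) = (0.451 − 0.0732)³/(4×0.0732×0.451) = 0.0538/0.132 = 0.407 m.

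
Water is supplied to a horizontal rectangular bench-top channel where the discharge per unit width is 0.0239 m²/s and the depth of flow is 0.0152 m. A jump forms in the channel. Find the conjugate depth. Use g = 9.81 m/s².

y₂ = 0.0803 m

V₁ = q/y₁ = 0.0239/0.0152 = 1.57 m/s. Fr₁ = V₁/√(g·y₁) = 1.57/√(9.81×0.0152) = 4.07.
Conjugate-depth relation: y₂/y₁ = ½[√(1 + 8Fr₁²) − 1] = ½[√133.6 − 1] = 5.28.
y₂ = 5.28 × 0.0152 = 0.0803 m.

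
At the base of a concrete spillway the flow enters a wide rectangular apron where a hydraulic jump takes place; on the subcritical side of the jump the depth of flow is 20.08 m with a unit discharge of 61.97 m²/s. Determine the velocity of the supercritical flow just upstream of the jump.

V₂ = q/y₂ = 61.97/20.08 = 3.086 m/s; Fr₂ = V₂/√(g·y₂) = 0.2199.
The Bélanger relation is symmetric: y₁/y₂ = ½[√(1 + 8Fr₂²) − 1] = ½[√1.3868 − 1] = 0.08881.
y₁ = 0.08881 × 20.08 = 1.783 m.
V₁ = q/y₁ = 61.97/1.783 = 34.75 m/s.

V₁ = 34.75 m/s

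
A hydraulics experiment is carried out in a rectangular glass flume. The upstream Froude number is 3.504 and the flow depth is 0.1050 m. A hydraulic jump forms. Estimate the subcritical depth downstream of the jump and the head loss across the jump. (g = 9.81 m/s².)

y₂ = 0.4705 m; ΔE = 0.2470 m

Fr₁ = 3.504 (given).
Bélanger equation: y₂/y₁ = ½[√(1 + 8Fr₁²) − 1] = ½[√99.224 − 1] = 4.481.
y₂ = 4.481 × 0.1050 = 0.4705 m.
Head loss: ΔE = (y₂ − y₁)³/(4y₁y₂) = (0.4705 − 0.1050)³/(4×0.1050×0.4705) = 0.04881/0.1976 = 0.2470 m.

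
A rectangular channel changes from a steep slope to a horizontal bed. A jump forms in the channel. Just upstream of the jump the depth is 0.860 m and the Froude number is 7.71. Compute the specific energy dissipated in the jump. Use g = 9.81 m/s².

ΔE = 17.2 m

Fr₁ = 7.71 (given).
From the momentum equation for a rectangular channel, y₂/y₁ = ½[√(1 + 8Fr₁²) − 1] = ½[√476.6 − 1] = 10.4.
y₂ = 10.4 × 0.860 = 8.96 m.
V₁ = Fr₁·√(g·y₁) = 7.71×√(9.81×0.860) = 22.4 m/s; q = V₁·y₁ = 19.3 m²/s. V₂ = q/y₂ = 19.3/8.96 = 2.15 m/s. E₁ = y₁ + V₁²/2g = 26.4 m; E₂ = y₂ + V₂²/2g = 9.19 m. ΔE = E₁ − E₂ = 17.2 m.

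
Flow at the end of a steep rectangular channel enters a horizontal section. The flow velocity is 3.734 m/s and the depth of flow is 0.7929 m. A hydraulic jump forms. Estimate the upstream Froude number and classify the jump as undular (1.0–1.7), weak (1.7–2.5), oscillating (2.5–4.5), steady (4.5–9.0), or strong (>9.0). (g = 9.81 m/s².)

Fr₁ = V₁/√(g·y₁) = 3.734/√(9.81×0.7929) = 1.339.
Fr₁ = 1.339 lies in the undular range.

Fr₁ = 1.339; undular jump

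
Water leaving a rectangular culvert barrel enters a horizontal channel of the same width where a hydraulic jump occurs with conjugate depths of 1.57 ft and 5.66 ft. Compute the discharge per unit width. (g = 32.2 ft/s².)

For a rectangular channel the momentum equation gives q² = ½·g·y₁·y₂·(y₁ + y₂) = ½×32.2×1.57×5.66×7.23 = 1034.
q = √1034 = 32.2 ft²/s.

q = 32.2 ft²/s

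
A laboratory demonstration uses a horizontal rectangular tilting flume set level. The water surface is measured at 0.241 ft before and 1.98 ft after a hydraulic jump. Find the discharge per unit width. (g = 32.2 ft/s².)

q = 4.13 ft²/s

For a rectangular channel the momentum equation gives q² = ½·g·y₁·y₂·(y₁ + y₂) = ½×32.2×0.241×1.98×2.22 = 17.1.
q = √17.1 = 4.13 ft²/s.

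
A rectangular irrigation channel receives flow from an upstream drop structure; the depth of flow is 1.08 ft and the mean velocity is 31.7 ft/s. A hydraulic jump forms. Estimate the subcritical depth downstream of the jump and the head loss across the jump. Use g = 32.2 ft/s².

Fr₁ = V₁/√(g·y₁) = 31.7/√(32.2×1.08) = 5.38.
From the momentum equation for a rectangular channel, y₂/y₁ = ½[√(1 + 8Fr₁²) − 1] = ½[√232.2 − 1] = 7.12.
y₂ = 7.12 × 1.08 = 7.69 ft.
Head loss: ΔE = (y₂ − y₁)³/(4y₁y₂) = (7.69 − 1.08)³/(4×1.08×7.69) = 289/33.2 = 8.69 ft.

y₂ = 7.69 ft; ΔE = 8.69 ft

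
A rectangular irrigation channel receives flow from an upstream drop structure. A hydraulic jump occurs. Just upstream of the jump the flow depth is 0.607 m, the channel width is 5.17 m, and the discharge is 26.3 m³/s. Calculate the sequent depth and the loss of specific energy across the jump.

y₂ = 2.66 m; ΔE = 1.34 m

q = Q/b = 26.3/5.17 = 5.09 m²/s; V₁ = q/y₁ = 8.38 m/s. Fr₁ = V₁/√(g·y₁) = 3.43.
By Bélanger, y₂/y₁ = ½[√(1 + 8Fr₁²) − 1] = ½[√95.36 − 1] = 4.38.
y₂ = 4.38 × 0.607 = 2.66 m.
Head loss: ΔE = (y₂ − y₁)³/(4y₁y₂) = (2.66 − 0.607)³/(4×0.607×2.66) = 8.66/6.46 = 1.34 m.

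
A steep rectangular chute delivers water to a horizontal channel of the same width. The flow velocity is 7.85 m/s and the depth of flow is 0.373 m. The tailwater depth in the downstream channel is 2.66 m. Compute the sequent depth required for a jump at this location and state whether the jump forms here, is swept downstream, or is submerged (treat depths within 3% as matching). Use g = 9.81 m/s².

y₂ = 1.99 m; the jump is submerged

Fr₁ = V₁/√(g·y₁) = 7.85/√(9.81×0.373) = 4.10.
By Bélanger, y₂/y₁ = ½[√(1 + 8Fr₁²) − 1] = ½[√135.7 − 1] = 5.33.
y₂ = 5.33 × 0.373 = 1.99 m.
Tailwater y_tw = 2.66 m: y_tw > y₂, so the jump is submerged.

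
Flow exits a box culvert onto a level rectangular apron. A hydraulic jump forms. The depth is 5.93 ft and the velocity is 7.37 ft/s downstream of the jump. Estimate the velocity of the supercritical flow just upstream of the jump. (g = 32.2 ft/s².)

Fr₂ = V₂/√(g·y₂) = 7.37/√(32.2×5.93) = 0.533.
From the momentum equation (using Fr₂), y₁/y₂ = ½[√(1 + 8Fr₂²) − 1] = ½[√3.276 − 1] = 0.405.
y₁ = 0.405 × 5.93 = 2.40 ft.
V₁ = q/y₁ = 43.7/2.40 = 18.2 ft/s.

V₁ = 18.2 ft/s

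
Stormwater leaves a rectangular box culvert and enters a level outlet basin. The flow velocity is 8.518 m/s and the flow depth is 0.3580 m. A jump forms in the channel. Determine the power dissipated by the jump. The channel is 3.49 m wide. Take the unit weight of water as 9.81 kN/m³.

P = 190.3 kW

Fr₁ = V₁/√(g·y₁) = 8.518/√(9.81×0.3580) = 4.545.
Sequent-depth ratio: y₂/y₁ = ½[√(1 + 8Fr₁²) − 1] = ½[√166.28 − 1] = 5.947.
y₂ = 5.947 × 0.3580 = 2.129 m.
q = V₁·y₁ = 8.518 × 0.3580 = 3.049 m²/s. V₂ = q/y₂ = 3.049/2.129 = 1.432 m/s. E₁ = y₁ + V₁²/2g = 4.056 m; E₂ = y₂ + V₂²/2g = 2.234 m. ΔE = E₁ − E₂ = 1.822 m.
Q = q·b = 3.049 × 3.49 = 10.64 m³/s. P = γ·Q·ΔE = 9.81 × 10.64 × 1.822 = 190.3 kW.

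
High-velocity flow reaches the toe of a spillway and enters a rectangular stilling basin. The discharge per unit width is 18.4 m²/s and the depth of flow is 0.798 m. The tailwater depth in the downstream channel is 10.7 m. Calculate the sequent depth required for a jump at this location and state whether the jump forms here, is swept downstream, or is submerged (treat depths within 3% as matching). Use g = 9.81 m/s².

y₂ = 8.91 m; the jump is submerged

V₁ = q/y₁ = 18.4/0.798 = 23.1 m/s. Fr₁ = V₁/√(g·y₁) = 23.1/√(9.81×0.798) = 8.24.
Sequent-depth ratio: y₂/y₁ = ½[√(1 + 8Fr₁²) − 1] = ½[√544.3 − 1] = 11.2.
y₂ = 11.2 × 0.798 = 8.91 m.
Tailwater y_tw = 10.7 m: y_tw > y₂, so the jump is submerged.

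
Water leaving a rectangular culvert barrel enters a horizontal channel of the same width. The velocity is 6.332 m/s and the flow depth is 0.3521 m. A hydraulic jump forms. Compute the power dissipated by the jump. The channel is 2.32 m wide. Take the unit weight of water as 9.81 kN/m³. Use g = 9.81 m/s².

P = 38.45 kW

Fr₁ = V₁/√(g·y₁) = 6.332/√(9.81×0.3521) = 3.407.
Bélanger equation: y₂/y₁ = ½[√(1 + 8Fr₁²) − 1] = ½[√93.862 − 1] = 4.344.
y₂ = 4.344 × 0.3521 = 1.530 m.
Head loss: ΔE = (y₂ − y₁)³/(4y₁y₂) = (1.530 − 0.3521)³/(4×0.3521×1.530) = 1.632/2.154 = 0.7578 m.
q = V₁·y₁ = 6.332 × 0.3521 = 2.229 m²/s. Q = q·b = 2.229 × 2.32 = 5.172 m³/s. P = γ·Q·ΔE = 9.81 × 5.172 × 0.7578 = 38.45 kW.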